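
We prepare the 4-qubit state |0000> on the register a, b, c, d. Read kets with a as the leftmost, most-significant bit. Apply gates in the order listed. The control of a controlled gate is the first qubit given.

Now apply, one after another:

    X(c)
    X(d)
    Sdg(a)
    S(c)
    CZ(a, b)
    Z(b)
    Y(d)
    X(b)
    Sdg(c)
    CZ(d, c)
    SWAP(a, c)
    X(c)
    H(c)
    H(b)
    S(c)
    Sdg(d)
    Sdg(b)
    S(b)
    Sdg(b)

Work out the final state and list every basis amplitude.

After the circuit, the state carries amplitude -I/2 on |1000>, -1/2 on |1010>, 1/2 on |1100>, -I/2 on |1110>, and 0 on every other basis state. Key observation: steps 18-19 multiply out to the identity, so the circuit reduces to the remaining gates.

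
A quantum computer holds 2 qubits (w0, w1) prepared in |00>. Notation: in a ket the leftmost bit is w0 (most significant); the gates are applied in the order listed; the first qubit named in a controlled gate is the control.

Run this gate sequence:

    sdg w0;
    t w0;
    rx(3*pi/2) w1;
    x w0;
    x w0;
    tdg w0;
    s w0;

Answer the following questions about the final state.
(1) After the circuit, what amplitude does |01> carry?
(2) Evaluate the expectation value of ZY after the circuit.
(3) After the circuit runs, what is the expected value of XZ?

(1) The amplitude on |01> is -sqrt(2)*I/2.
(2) The observable ZY averages to 1.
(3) In the final state, XZ has expectation 0.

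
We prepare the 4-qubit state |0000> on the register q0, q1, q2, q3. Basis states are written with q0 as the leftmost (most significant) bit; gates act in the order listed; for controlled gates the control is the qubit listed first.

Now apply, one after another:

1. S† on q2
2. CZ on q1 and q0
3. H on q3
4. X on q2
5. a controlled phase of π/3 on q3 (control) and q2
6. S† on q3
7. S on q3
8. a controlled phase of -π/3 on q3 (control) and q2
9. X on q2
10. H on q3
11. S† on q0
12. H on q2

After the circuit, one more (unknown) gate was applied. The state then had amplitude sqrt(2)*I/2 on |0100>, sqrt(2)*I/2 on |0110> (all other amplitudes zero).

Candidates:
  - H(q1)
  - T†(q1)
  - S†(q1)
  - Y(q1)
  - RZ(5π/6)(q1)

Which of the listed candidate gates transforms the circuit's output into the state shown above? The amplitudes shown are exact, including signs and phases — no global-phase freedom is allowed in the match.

The applied gate was Y(q1). Key observation: gates 3-10 undo each other exactly, leaving only the rest of the circuit to track.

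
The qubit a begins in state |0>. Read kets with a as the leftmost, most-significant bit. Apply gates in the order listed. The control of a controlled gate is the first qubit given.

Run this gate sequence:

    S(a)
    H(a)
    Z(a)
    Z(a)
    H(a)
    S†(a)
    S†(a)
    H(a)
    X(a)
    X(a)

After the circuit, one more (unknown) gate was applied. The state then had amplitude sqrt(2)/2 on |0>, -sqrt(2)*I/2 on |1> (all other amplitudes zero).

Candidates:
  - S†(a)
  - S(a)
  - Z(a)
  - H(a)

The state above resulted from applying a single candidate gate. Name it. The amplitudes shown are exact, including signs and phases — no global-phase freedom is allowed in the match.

The applied gate was S†(a). Key observation: gates 1-6 undo each other exactly, leaving only the rest of the circuit to track.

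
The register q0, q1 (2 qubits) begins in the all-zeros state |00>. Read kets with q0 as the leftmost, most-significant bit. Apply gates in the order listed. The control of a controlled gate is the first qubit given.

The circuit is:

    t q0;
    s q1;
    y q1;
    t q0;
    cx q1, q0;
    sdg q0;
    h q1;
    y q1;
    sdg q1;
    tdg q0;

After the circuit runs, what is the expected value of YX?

In the final state, YX has expectation 0.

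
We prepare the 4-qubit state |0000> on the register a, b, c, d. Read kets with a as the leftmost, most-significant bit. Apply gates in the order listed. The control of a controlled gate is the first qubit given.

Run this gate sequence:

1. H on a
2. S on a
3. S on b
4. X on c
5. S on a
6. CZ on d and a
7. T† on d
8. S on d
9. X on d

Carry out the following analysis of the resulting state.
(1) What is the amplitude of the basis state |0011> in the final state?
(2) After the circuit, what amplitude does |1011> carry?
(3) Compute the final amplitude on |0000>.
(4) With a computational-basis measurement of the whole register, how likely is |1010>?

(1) The final state's coefficient on |0011> equals sqrt(2)/2.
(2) The final state's coefficient on |1011> equals -sqrt(2)/2.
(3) The final state's coefficient on |0000> equals 0.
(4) The probability of measuring |1010> is 0.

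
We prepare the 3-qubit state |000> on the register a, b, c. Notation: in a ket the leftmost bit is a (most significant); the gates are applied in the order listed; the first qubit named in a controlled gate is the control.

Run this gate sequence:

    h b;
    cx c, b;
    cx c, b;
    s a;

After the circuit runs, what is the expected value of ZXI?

The expectation value of ZXI is 1. Key observation: steps 2-3 multiply out to the identity, so the circuit reduces to the remaining gates.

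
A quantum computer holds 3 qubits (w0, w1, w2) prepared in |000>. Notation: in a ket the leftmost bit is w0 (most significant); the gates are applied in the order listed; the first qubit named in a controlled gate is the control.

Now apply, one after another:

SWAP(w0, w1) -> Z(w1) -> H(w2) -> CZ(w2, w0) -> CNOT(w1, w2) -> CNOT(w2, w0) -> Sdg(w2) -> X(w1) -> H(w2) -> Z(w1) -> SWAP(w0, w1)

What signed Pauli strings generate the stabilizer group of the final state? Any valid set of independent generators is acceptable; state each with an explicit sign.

The stabilizer group can be generated by -IYZ, +IZX, -ZII, among other valid generating sets.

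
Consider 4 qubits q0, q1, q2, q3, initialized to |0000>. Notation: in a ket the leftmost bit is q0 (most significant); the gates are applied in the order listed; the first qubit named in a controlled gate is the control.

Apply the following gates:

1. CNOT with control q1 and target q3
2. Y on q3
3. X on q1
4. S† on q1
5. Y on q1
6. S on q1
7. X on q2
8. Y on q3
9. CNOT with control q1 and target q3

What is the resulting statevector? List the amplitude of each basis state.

After the circuit, the state carries amplitude -1 on |0010>, and 0 on every other basis state.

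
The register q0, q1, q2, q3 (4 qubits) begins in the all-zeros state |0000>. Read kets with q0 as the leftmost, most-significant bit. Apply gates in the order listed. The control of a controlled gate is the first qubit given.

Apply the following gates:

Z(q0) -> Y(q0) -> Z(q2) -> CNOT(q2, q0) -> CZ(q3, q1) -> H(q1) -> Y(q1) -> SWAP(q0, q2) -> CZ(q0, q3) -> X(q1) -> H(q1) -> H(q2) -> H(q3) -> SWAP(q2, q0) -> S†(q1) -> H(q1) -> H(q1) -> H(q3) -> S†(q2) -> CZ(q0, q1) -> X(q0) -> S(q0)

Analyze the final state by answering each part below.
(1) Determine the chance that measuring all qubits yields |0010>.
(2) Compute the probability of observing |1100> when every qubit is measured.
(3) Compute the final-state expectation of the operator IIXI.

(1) The probability of measuring |0010> is 0.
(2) Outcome |1100> occurs with probability 1/2.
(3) The observable IIXI averages to 0.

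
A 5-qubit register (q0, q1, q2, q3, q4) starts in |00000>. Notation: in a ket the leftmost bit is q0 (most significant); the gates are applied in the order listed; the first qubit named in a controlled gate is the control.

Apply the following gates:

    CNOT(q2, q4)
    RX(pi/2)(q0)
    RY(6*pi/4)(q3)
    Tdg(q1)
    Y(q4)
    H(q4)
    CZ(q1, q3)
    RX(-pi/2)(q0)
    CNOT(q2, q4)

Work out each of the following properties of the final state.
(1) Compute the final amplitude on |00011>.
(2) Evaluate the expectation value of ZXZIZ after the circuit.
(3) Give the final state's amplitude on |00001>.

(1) The final state's coefficient on |00011> equals -I/2.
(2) In the final state, ZXZIZ has expectation 0.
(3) |00001> carries amplitude I/2 in the final state.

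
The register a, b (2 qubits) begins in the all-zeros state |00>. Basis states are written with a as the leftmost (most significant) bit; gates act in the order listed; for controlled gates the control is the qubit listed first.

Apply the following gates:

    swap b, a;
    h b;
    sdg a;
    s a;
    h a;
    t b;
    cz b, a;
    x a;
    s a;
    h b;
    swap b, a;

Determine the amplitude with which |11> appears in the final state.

The final state's coefficient on |11> equals sqrt(2)*(-exp(3*I*pi/4) + I)/4.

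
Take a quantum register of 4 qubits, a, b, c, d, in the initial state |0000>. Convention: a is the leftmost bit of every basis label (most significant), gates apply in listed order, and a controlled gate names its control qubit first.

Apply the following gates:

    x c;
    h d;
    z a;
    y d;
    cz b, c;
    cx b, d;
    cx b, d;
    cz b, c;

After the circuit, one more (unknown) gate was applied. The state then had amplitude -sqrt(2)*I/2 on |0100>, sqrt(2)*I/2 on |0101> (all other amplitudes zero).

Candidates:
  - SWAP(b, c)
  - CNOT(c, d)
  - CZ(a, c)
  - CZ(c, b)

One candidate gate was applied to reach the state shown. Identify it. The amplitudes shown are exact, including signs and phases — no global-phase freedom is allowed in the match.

It was SWAP(b, c) that produced the state shown.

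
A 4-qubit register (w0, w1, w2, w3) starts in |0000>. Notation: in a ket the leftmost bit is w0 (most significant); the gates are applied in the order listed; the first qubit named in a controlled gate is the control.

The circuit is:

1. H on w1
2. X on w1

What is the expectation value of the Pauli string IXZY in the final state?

The observable IXZY averages to 0.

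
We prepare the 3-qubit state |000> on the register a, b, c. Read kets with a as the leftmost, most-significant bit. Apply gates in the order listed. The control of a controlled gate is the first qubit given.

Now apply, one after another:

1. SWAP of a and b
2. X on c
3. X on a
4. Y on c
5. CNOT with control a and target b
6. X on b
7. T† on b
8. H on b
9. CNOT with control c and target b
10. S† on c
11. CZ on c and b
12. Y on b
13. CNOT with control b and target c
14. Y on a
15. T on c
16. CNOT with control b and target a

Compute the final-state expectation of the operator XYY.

The expectation value of XYY is sqrt(2)/2.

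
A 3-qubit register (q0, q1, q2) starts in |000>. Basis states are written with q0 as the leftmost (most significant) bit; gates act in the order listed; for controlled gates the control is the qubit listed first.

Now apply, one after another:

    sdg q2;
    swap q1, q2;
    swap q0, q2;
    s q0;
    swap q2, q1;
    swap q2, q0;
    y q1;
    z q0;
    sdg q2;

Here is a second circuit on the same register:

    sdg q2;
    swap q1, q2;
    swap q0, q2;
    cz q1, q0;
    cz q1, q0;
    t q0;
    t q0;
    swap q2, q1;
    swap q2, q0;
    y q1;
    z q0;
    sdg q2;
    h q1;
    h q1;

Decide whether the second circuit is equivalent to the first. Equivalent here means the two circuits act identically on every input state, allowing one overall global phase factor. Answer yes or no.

Yes, they are equivalent — the unitaries differ by at most a global phase.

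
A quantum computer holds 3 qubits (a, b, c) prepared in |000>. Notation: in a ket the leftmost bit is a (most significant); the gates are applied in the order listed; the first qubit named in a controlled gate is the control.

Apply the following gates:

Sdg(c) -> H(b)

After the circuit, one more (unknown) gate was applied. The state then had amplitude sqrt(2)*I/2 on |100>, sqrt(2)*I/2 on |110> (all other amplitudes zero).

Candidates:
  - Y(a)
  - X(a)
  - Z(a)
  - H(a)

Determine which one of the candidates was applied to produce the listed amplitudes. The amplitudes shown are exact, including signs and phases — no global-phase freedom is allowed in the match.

The unique candidate consistent with the amplitudes is Y(a).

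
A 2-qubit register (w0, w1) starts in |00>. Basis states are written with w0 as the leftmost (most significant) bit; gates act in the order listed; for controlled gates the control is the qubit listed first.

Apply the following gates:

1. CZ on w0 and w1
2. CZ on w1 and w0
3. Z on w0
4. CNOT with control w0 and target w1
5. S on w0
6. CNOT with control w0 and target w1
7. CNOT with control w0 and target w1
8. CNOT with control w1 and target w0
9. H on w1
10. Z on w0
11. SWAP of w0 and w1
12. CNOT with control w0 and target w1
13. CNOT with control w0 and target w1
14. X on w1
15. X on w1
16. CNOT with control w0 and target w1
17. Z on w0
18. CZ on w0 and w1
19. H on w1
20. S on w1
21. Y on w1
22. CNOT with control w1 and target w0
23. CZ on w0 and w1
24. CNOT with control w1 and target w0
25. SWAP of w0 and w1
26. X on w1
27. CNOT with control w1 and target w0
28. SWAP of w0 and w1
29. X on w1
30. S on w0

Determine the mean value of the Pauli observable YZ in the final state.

The expectation value of YZ is 0. Key observation: the block from step 13 through step 16 cancels to the identity and can be dropped.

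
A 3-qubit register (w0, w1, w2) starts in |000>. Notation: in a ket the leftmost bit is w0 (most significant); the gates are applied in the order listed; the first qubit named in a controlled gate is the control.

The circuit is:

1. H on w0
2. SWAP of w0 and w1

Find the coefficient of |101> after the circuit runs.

|101> carries amplitude 0 in the final state.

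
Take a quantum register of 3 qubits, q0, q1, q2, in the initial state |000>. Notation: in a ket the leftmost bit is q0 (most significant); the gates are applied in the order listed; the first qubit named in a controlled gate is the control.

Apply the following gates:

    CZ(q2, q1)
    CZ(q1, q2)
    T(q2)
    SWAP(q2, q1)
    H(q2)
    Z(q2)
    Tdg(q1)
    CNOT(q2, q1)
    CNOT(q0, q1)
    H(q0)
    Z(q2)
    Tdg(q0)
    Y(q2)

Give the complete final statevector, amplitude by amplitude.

The final amplitudes are 0 on |000>, I/2 on |001>, -I/2 on |010>, 0 on |011>, 0 on |100>, exp(I*pi/4)/2 on |101>, -exp(I*pi/4)/2 on |110>, 0 on |111>.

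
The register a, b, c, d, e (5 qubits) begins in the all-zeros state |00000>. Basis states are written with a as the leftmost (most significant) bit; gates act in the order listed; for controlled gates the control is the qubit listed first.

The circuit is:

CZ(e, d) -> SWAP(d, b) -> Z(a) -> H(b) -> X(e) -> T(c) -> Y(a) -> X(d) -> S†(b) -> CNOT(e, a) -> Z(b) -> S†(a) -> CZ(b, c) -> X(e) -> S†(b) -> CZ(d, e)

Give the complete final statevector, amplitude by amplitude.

The final amplitudes are sqrt(2)*I/2 on |00010>, sqrt(2)*I/2 on |01010>, and 0 on every other basis state.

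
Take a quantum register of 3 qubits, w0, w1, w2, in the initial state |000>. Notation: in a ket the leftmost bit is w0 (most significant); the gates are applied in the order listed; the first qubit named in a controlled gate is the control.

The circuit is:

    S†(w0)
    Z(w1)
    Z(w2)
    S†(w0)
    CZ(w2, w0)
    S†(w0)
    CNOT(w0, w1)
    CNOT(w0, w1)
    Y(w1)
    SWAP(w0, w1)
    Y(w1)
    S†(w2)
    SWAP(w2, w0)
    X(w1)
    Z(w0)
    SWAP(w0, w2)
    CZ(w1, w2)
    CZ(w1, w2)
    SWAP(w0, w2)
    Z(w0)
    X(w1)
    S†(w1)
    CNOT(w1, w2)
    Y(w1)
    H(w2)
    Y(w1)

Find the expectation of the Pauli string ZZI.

In the final state, ZZI has expectation -1. Key observation: gates 14-21 undo each other exactly, leaving only the rest of the circuit to track.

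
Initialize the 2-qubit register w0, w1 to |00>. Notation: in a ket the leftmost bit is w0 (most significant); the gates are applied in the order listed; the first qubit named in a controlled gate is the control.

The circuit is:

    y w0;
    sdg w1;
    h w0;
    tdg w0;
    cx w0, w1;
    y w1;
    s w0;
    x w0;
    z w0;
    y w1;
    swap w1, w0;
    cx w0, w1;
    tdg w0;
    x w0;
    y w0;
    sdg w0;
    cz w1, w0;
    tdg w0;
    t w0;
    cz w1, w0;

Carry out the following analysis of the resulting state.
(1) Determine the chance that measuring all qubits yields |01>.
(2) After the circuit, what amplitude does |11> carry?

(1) Outcome |01> occurs with probability 1/2. Key observation: the block from step 17 through step 20 cancels to the identity and can be dropped.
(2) The final state's coefficient on |11> equals -sqrt(2)*I/2.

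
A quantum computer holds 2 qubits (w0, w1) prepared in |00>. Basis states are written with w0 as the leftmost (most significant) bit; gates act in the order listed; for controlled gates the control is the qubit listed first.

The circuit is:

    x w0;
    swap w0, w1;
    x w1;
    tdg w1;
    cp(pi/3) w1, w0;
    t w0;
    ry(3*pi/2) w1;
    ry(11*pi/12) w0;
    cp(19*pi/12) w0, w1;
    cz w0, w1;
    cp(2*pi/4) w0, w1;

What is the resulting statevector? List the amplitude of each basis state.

After the circuit, the state carries amplitude -sqrt(2*sqrt(2) + 4)/8 + sqrt(12 - 6*sqrt(2))/8 on |00>, -sqrt(12 - 6*sqrt(2))/8 + sqrt(2*sqrt(2) + 4)/8 on |01>, -sqrt(6*sqrt(2) + 12)/8 - sqrt(4 - 2*sqrt(2))/8 on |10>, (-sqrt(6*sqrt(2) + 12)/8 - sqrt(4 - 2*sqrt(2))/8)*exp(I*pi/12) on |11>.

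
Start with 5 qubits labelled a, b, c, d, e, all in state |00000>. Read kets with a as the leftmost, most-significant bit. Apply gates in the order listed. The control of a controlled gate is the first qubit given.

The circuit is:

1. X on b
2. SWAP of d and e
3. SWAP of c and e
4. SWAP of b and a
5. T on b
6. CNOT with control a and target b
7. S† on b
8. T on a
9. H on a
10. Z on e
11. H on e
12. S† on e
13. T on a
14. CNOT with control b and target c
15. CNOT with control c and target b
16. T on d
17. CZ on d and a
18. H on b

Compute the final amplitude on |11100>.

|11100> carries amplitude -sqrt(2)/4 in the final state.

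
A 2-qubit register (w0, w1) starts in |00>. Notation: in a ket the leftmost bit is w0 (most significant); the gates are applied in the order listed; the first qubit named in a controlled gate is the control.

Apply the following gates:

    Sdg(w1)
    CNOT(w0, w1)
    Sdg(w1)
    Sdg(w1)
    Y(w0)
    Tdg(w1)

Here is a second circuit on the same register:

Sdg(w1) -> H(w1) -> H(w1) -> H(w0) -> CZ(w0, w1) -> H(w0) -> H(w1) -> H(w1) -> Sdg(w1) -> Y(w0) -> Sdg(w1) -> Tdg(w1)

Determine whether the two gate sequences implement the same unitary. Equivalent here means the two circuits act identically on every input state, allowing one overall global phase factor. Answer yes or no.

No: there is an input state on which the two circuits produce genuinely different outputs (not merely differing by a phase).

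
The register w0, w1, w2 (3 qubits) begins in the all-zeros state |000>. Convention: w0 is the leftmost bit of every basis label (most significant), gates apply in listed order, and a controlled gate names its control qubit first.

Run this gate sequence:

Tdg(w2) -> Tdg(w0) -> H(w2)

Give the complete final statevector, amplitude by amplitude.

After the circuit, the state carries amplitude sqrt(2)/2 on |000>, sqrt(2)/2 on |001>, and 0 on every other basis state.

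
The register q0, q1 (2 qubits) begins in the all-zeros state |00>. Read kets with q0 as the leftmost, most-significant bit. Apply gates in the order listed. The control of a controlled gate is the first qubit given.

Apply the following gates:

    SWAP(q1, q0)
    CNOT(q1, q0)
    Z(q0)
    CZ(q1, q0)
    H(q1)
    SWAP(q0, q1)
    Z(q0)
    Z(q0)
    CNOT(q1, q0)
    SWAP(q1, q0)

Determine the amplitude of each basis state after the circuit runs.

The resulting statevector has amplitude sqrt(2)/2 on |00>, sqrt(2)/2 on |01>, 0 on |10>, 0 on |11>.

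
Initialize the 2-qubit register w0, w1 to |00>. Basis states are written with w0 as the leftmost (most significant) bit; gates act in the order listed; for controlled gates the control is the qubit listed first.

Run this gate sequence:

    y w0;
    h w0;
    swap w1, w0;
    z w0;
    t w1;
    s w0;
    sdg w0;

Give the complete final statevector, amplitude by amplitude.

The resulting statevector has amplitude sqrt(2)*I/2 on |00>, -sqrt(2)*exp(3*I*pi/4)/2 on |01>, 0 on |10>, 0 on |11>. Key observation: steps 6-7 multiply out to the identity, so the circuit reduces to the remaining gates.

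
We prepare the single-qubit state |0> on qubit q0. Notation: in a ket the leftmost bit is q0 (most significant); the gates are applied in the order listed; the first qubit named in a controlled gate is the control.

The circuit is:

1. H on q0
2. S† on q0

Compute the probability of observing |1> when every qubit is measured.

A full measurement returns |1> with probability 1/2.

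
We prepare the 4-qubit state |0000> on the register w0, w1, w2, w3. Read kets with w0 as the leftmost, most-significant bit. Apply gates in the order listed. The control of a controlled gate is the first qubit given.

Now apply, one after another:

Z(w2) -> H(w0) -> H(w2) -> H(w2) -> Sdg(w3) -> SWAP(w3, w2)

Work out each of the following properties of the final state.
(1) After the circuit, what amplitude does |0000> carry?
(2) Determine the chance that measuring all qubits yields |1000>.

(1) The amplitude on |0000> is sqrt(2)/2. Key observation: steps 3-4 multiply out to the identity, so the circuit reduces to the remaining gates.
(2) Outcome |1000> occurs with probability 1/2.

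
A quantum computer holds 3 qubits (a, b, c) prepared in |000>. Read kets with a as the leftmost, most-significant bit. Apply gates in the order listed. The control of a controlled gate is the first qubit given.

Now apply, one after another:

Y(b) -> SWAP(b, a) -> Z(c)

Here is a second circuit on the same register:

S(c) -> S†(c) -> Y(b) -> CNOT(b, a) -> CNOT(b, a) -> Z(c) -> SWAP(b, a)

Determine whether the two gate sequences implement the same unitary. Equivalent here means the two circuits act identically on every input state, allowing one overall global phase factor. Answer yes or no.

Yes — the two circuits implement the same unitary up to a global phase.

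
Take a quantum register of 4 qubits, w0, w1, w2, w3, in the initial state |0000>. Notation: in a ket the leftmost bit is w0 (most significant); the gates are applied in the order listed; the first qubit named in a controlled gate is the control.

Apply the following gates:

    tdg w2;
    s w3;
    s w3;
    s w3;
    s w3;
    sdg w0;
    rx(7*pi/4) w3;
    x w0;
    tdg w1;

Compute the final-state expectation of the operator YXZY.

The expectation value of YXZY is 0. Key observation: the block from step 2 through step 5 cancels to the identity and can be dropped.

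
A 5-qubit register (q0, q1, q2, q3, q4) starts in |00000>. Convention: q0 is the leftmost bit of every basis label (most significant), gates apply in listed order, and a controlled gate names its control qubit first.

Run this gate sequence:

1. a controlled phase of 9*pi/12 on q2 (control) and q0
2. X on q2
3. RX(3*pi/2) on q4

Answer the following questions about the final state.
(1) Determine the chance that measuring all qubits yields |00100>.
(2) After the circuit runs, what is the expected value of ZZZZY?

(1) A full measurement returns |00100> with probability 1/2.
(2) The expectation value of ZZZZY is -1.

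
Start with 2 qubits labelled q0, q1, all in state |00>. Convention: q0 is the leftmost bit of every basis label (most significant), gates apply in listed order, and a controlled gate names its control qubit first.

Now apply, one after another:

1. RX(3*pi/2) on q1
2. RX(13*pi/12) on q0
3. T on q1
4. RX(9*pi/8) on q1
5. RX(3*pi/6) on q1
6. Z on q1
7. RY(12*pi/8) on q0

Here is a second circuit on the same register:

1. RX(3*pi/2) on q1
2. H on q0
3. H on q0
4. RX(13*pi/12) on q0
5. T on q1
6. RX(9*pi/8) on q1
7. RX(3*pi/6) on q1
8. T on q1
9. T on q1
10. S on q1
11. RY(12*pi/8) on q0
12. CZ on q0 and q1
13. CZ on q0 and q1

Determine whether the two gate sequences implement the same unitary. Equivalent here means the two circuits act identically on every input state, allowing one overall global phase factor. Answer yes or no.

Yes: on every input state the two circuits agree up to one overall phase factor.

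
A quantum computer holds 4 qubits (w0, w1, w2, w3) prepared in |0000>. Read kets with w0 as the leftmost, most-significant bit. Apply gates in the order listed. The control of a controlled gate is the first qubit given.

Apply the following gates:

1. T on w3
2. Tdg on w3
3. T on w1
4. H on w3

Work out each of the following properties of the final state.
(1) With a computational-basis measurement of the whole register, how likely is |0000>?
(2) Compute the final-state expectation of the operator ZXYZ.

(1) A full measurement returns |0000> with probability 1/2.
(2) The expectation value of ZXYZ is 0.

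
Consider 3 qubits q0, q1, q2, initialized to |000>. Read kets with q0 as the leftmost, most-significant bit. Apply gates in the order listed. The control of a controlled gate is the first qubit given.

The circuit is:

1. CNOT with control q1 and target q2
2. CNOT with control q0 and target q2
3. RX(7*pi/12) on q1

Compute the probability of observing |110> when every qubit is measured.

A full measurement returns |110> with probability 0.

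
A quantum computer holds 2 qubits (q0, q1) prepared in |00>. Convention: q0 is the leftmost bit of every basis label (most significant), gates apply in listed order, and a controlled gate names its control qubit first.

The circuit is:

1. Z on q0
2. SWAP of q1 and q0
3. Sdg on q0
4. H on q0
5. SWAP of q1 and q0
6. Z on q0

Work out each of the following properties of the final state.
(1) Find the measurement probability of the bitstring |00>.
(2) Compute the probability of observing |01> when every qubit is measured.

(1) The probability of measuring |00> is 1/2.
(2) Outcome |01> occurs with probability 1/2.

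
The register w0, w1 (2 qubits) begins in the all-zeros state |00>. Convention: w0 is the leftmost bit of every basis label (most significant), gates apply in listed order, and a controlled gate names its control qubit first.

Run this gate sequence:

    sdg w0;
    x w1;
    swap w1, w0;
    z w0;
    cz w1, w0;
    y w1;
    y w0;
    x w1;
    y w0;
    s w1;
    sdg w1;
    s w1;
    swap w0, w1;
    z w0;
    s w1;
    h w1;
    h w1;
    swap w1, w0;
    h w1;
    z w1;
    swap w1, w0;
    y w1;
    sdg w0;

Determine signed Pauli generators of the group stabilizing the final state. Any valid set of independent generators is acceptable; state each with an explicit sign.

One valid set of independent stabilizer generators is +YI, +IZ (any independent generating set of the same group is equally correct).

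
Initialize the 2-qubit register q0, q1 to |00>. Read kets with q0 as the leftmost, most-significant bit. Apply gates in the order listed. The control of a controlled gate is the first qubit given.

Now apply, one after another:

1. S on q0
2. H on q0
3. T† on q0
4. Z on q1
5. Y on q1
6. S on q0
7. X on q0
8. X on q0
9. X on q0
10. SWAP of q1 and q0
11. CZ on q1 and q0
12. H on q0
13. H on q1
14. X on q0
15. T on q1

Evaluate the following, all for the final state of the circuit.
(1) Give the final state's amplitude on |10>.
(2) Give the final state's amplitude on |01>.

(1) The final state's coefficient on |10> equals sqrt(2)*(-I + exp(3*I*pi/4))/4.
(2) The amplitude on |01> is sqrt(2)*(1 - exp(3*I*pi/4))/4.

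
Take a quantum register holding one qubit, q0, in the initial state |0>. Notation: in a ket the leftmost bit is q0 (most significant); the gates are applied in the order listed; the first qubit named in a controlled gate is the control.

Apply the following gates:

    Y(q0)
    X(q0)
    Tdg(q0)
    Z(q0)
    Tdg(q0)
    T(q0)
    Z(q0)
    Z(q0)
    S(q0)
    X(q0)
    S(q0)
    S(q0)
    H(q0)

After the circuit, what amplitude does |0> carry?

The amplitude on |0> is -sqrt(2)*I/2. Key observation: steps 4-7 multiply out to the identity, so the circuit reduces to the remaining gates.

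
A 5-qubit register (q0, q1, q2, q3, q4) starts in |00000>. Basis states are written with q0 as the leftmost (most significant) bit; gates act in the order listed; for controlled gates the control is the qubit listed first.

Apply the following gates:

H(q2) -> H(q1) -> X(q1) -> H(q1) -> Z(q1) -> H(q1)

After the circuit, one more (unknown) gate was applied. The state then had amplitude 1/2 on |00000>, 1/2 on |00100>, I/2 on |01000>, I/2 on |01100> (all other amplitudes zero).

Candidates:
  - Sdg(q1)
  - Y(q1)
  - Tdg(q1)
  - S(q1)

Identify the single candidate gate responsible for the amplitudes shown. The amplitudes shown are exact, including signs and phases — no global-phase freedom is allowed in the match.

The applied gate was S(q1). Key observation: the block from step 2 through step 5 cancels to the identity and can be dropped.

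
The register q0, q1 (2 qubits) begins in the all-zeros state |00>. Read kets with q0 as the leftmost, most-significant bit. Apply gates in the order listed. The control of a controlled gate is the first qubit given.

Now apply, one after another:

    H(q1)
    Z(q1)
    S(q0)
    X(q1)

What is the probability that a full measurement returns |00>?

A full measurement returns |00> with probability 1/2.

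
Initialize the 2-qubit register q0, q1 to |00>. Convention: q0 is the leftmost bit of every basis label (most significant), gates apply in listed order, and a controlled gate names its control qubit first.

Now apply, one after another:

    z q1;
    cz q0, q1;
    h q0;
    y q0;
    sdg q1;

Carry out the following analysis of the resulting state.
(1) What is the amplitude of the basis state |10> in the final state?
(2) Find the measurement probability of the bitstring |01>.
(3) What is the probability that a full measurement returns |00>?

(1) |10> carries amplitude sqrt(2)*I/2 in the final state.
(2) A full measurement returns |01> with probability 0.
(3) A full measurement returns |00> with probability 1/2.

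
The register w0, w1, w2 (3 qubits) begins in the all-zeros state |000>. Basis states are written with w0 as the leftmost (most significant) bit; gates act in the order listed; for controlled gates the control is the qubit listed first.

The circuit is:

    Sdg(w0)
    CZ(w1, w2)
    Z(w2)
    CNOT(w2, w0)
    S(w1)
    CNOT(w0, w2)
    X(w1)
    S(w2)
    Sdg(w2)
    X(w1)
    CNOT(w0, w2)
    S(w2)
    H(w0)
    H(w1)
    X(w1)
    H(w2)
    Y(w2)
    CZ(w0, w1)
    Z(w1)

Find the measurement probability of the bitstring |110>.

A full measurement returns |110> with probability 1/8. Key observation: the block from step 6 through step 11 cancels to the identity and can be dropped.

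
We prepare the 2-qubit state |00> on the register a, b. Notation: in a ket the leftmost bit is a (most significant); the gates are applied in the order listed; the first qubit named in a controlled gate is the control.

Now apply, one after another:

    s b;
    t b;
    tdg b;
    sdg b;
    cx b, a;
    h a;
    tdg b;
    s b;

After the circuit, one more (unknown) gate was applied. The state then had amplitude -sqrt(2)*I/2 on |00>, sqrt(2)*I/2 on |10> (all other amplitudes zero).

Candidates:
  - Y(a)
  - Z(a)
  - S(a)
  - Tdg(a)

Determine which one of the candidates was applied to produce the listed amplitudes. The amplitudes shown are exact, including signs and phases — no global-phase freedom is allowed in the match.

The applied gate was Y(a).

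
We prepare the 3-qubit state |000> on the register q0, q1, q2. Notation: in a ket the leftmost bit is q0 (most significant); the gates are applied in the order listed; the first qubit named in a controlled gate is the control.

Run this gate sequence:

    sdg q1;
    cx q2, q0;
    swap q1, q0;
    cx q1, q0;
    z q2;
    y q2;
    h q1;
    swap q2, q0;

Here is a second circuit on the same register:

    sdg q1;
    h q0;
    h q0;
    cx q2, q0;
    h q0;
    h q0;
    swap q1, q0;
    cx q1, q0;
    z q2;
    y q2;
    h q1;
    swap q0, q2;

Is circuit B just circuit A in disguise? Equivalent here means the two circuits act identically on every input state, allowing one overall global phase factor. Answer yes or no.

Yes — the two circuits implement the same unitary up to a global phase.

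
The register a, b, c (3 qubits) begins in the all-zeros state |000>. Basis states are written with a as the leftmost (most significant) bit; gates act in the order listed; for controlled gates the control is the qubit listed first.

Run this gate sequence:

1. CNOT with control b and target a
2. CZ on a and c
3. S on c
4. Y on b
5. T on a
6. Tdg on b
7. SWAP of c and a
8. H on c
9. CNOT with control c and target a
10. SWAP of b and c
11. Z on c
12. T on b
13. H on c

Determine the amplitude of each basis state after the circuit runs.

The resulting statevector has amplitude -exp(I*pi/4)/2 on |000>, exp(I*pi/4)/2 on |001>, 0 on |010>, 0 on |011>, 0 on |100>, 0 on |101>, -I/2 on |110>, I/2 on |111>.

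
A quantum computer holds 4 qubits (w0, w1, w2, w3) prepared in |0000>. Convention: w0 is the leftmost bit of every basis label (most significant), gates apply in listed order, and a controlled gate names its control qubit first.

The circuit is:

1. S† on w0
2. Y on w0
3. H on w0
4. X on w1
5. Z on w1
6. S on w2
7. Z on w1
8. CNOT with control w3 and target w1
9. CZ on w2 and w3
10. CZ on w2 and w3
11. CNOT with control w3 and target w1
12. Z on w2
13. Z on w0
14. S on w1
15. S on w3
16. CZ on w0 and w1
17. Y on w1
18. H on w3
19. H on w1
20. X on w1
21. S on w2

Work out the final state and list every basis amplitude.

After the circuit, the state carries amplitude sqrt(2)*I/4 on |0000>, sqrt(2)*I/4 on |0001>, 0 on |0010>, 0 on |0011>, sqrt(2)*I/4 on |0100>, sqrt(2)*I/4 on |0101>, 0 on |0110>, 0 on |0111>, -sqrt(2)*I/4 on |1000>, -sqrt(2)*I/4 on |1001>, 0 on |1010>, 0 on |1011>, -sqrt(2)*I/4 on |1100>, -sqrt(2)*I/4 on |1101>, 0 on |1110>, 0 on |1111>.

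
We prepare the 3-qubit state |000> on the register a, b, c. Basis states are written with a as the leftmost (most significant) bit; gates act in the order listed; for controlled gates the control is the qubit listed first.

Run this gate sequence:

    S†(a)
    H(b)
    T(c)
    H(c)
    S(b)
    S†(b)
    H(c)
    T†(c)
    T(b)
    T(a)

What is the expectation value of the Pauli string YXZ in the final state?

The expectation value of YXZ is 0.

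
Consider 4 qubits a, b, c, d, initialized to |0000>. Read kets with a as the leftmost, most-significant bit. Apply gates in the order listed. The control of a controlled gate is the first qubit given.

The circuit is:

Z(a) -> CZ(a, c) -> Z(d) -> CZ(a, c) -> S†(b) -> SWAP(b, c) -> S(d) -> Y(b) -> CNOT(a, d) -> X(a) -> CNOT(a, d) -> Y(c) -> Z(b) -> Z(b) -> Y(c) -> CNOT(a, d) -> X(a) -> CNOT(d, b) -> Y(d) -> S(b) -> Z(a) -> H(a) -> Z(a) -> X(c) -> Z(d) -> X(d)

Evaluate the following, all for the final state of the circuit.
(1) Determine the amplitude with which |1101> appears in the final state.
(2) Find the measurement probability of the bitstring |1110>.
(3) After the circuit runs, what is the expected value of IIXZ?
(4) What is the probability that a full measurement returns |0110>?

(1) |1101> carries amplitude 0 in the final state.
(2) The probability of measuring |1110> is 1/2.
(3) In the final state, IIXZ has expectation 0.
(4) Outcome |0110> occurs with probability 1/2.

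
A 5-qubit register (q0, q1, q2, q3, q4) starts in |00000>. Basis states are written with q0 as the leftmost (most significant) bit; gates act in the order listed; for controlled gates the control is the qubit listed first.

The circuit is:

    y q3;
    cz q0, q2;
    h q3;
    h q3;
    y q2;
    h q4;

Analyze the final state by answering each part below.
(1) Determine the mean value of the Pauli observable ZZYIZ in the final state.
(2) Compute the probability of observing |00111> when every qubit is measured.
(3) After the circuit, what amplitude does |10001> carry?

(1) In the final state, ZZYIZ has expectation 0. Key observation: steps 3-4 multiply out to the identity, so the circuit reduces to the remaining gates.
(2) A full measurement returns |00111> with probability 1/2.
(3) The final state's coefficient on |10001> equals 0.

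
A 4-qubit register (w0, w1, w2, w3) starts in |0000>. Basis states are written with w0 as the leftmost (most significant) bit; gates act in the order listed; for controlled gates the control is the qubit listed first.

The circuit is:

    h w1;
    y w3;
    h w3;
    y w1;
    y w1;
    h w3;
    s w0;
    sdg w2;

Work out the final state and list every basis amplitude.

The final amplitudes are sqrt(2)*I/2 on |0001>, sqrt(2)*I/2 on |0101>, and 0 on every other basis state. Key observation: steps 3-6 multiply out to the identity, so the circuit reduces to the remaining gates.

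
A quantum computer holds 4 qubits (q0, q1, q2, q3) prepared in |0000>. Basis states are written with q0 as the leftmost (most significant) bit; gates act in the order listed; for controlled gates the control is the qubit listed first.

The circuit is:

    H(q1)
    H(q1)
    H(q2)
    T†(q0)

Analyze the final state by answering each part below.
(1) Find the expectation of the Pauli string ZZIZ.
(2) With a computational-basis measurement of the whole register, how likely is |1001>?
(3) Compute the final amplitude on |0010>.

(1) The expectation value of ZZIZ is 1. Key observation: gates 1-2 undo each other exactly, leaving only the rest of the circuit to track.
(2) The probability of measuring |1001> is 0.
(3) |0010> carries amplitude sqrt(2)/2 in the final state.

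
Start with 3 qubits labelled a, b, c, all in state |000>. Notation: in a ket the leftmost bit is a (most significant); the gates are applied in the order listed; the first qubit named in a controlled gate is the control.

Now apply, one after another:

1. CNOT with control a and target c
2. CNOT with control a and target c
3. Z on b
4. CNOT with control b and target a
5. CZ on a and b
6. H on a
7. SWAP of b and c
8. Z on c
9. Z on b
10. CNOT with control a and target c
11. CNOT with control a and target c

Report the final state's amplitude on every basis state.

The resulting statevector has amplitude sqrt(2)/2 on |000>, sqrt(2)/2 on |100>, and 0 on every other basis state.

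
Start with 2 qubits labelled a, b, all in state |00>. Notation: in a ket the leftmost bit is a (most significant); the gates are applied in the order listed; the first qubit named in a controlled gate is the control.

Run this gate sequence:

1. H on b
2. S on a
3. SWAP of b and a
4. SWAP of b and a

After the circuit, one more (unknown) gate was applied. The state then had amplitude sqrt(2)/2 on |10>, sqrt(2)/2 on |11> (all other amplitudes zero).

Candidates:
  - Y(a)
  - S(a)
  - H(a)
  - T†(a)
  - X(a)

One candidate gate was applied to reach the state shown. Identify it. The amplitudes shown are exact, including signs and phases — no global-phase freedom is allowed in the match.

It was X(a) that produced the state shown. Key observation: steps 3-4 multiply out to the identity, so the circuit reduces to the remaining gates.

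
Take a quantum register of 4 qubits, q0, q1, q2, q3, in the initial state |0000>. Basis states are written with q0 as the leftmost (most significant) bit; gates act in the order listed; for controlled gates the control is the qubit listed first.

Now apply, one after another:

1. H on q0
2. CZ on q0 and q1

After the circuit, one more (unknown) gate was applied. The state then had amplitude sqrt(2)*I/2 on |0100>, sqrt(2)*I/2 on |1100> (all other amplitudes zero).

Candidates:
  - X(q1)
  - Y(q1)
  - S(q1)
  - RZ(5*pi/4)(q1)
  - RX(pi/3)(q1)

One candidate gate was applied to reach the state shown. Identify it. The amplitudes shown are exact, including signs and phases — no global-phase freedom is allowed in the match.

The unique candidate consistent with the amplitudes is Y(q1).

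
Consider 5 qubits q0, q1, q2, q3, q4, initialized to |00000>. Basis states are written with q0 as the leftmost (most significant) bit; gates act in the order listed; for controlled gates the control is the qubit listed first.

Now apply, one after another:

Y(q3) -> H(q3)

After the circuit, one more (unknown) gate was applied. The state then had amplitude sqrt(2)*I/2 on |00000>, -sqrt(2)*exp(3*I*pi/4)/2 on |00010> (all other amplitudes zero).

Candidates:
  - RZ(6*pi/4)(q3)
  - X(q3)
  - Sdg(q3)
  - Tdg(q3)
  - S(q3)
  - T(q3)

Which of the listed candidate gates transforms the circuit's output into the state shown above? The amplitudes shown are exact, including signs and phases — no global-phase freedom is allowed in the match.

It was T(q3) that produced the state shown.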